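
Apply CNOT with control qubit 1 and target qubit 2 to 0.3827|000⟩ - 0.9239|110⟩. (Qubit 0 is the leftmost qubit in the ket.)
0.3827|000⟩ - 0.9239|111⟩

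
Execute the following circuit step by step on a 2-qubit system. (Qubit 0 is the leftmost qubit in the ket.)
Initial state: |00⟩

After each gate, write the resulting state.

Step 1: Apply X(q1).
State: |01⟩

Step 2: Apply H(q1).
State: 1/√2|00⟩ - 1/√2|01⟩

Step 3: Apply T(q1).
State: 1/√2|00⟩ + (-1/2 - (1/2)i)|01⟩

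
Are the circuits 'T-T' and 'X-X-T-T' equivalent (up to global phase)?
Yes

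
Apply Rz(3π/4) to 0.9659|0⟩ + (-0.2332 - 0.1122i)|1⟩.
(0.3696 - 0.8924i)|0⟩ + (0.01442 - 0.2584i)|1⟩

Rz(3π/4) = [[e^(−iθ/2), 0], [0, e^(iθ/2)]] with e^(±iθ/2) = cos(θ/2) ± i·sin(θ/2); θ = 3π/4, cos(θ/2) ≈ 0.382683, sin(θ/2) ≈ 0.92388.
With a = amp(|0⟩) = 0.9659 and b = amp(|1⟩) = (-0.2332 - 0.1122i):
new amp(|0⟩) = (0.382683 - 0.92388i)·a = (0.3696 - 0.8924i)
new amp(|1⟩) = (0.382683 + 0.92388i)·b = (0.01442 - 0.2584i)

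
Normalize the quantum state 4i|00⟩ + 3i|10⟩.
0.8i|00⟩ + 0.6i|10⟩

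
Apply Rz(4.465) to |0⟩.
(-0.6145 - 0.7889i)|0⟩

Rz(4.465) = [[e^(−iθ/2), 0], [0, e^(iθ/2)]] with e^(±iθ/2) = cos(θ/2) ± i·sin(θ/2); θ = 4.465, cos(θ/2) ≈ -0.614462, sin(θ/2) ≈ 0.788947.
With a = amp(|0⟩) = 1 and b = amp(|1⟩) = 0:
new amp(|0⟩) = (-0.614462 - 0.788947i)·a = (-0.6145 - 0.7889i)
new amp(|1⟩) = (-0.614462 + 0.788947i)·b = 0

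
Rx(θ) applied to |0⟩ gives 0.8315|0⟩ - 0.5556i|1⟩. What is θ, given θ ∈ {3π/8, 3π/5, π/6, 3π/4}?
3π/8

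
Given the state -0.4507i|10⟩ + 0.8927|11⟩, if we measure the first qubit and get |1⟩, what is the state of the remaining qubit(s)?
-0.4507i|0⟩ + 0.8927|1⟩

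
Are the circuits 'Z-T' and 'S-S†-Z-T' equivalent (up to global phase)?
Yes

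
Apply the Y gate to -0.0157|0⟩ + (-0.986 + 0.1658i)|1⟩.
(0.1658 + 0.986i)|0⟩ - 0.0157i|1⟩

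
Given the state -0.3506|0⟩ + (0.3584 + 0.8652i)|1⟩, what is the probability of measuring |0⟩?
0.1229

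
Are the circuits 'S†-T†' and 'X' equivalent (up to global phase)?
No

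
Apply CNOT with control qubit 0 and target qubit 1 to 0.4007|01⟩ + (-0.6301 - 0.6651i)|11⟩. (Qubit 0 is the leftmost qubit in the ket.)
0.4007|01⟩ + (-0.6301 - 0.6651i)|10⟩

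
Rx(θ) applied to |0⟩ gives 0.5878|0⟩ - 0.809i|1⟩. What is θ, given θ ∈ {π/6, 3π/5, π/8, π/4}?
3π/5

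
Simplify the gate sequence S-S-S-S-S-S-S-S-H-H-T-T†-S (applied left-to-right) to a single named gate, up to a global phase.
S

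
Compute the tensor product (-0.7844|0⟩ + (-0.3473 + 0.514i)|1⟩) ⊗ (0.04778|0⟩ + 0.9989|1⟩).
-0.03748|00⟩ - 0.7835|01⟩ + (-0.01659 + 0.02456i)|10⟩ + (-0.3469 + 0.5134i)|11⟩

amp(|b₁b₂…⟩) = product of the factor amplitudes for bits b₁, b₂, …; only kets whose every factor amplitude is nonzero survive.
|00⟩: (-0.7844)(0.04778) = -0.03748
|01⟩: (-0.7844)(0.9989) = -0.7835
|10⟩: (-0.3473 + 0.514i)(0.04778) = (-0.01659 + 0.02456i)
|11⟩: (-0.3473 + 0.514i)(0.9989) = (-0.3469 + 0.5134i)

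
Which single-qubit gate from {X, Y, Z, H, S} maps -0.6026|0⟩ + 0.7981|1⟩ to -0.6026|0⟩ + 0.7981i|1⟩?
S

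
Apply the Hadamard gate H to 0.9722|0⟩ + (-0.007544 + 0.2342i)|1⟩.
(0.6821 + 0.1656i)|0⟩ + (0.6928 - 0.1656i)|1⟩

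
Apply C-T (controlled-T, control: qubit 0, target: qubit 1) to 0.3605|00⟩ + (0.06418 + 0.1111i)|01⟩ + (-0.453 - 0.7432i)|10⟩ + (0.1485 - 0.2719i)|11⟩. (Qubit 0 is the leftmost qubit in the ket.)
0.3605|00⟩ + (0.06418 + 0.1111i)|01⟩ + (-0.453 - 0.7432i)|10⟩ + (0.2973 - 0.08726i)|11⟩

C-T leaves the control-|0⟩ kets |00⟩, |01⟩ unchanged and applies T to qubit 1 on the control-|1⟩ pair (|10⟩, |11⟩).
T = [[1, 0], [0, (1/√2 + (1/√2)i)]].
With a = amp(|10⟩) = (-0.453 - 0.7432i) and b = amp(|11⟩) = (0.1485 - 0.2719i):
new amp(|10⟩) = (1)·a = (-0.453 - 0.7432i)
new amp(|11⟩) = (1/√2 + (1/√2)i)·b = (0.2973 - 0.08726i)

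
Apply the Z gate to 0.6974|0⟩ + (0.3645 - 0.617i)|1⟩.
0.6974|0⟩ + (-0.3645 + 0.617i)|1⟩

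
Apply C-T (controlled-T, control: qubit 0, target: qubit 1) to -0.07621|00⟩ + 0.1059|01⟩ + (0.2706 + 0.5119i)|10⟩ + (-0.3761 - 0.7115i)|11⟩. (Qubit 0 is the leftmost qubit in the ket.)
-0.07621|00⟩ + 0.1059|01⟩ + (0.2706 + 0.5119i)|10⟩ + (0.2372 - 0.769i)|11⟩

C-T leaves the control-|0⟩ kets |00⟩, |01⟩ unchanged and applies T to qubit 1 on the control-|1⟩ pair (|10⟩, |11⟩).
T = [[1, 0], [0, (1/√2 + (1/√2)i)]].
With a = amp(|10⟩) = (0.2706 + 0.5119i) and b = amp(|11⟩) = (-0.3761 - 0.7115i):
new amp(|10⟩) = (1)·a = (0.2706 + 0.5119i)
new amp(|11⟩) = (1/√2 + (1/√2)i)·b = (0.2372 - 0.769i)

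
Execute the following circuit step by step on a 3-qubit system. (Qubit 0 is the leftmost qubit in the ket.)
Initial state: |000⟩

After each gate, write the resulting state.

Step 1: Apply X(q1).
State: |010⟩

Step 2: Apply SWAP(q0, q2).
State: |010⟩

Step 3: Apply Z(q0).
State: |010⟩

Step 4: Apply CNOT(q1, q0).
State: |110⟩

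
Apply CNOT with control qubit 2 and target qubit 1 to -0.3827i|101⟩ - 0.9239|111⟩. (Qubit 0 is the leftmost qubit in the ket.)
-0.9239|101⟩ - 0.3827i|111⟩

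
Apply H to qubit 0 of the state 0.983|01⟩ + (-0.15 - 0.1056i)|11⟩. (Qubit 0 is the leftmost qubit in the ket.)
(0.589 - 0.07467i)|01⟩ + (0.8012 + 0.07467i)|11⟩

H on qubit 0 mixes each pair of kets that differ only in qubit 0: amplitudes (a, b) of (|…0…⟩, |…1…⟩) become ((a + b)/√2, (a − b)/√2). Kets absent from the input have amplitude 0.
(|01⟩, |11⟩): (a, b) = (0.983, (-0.15 - 0.1056i)) → ((0.589 - 0.07467i), (0.8012 + 0.07467i))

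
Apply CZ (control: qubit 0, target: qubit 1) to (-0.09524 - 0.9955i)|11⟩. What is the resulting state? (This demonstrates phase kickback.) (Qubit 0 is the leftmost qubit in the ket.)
(0.09524 + 0.9955i)|11⟩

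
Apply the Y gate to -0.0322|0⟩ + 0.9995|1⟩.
-0.9995i|0⟩ - 0.0322i|1⟩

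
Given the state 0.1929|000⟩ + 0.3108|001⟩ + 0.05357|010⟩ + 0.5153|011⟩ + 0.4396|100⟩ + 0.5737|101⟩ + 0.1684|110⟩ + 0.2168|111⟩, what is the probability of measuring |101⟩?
0.3291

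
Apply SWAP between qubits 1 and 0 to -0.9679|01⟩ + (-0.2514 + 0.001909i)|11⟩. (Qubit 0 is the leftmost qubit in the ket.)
-0.9679|10⟩ + (-0.2514 + 0.001909i)|11⟩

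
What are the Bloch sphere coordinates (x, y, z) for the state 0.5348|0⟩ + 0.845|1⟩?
(0.9038, 0, -0.428)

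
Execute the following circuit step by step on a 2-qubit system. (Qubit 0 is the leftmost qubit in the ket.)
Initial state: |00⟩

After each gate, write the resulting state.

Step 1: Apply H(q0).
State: 1/√2|00⟩ + 1/√2|10⟩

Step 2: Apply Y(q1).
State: (1/√2)i|01⟩ + (1/√2)i|11⟩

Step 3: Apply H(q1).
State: (1/2)i|00⟩ - (1/2)i|01⟩ + (1/2)i|10⟩ - (1/2)i|11⟩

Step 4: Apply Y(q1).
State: -1/2|00⟩ - 1/2|01⟩ - 1/2|10⟩ - 1/2|11⟩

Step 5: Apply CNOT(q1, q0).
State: -1/2|00⟩ - 1/2|01⟩ - 1/2|10⟩ - 1/2|11⟩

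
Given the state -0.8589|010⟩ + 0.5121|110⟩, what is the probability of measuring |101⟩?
0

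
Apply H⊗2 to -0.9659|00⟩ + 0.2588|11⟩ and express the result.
-0.3536|00⟩ - 0.6124|01⟩ - 0.6124|10⟩ - 0.3536|11⟩

H⊗2 gives amp(|y⟩) = (1/2) Σ_x (−1)^(x·y) amp(|x⟩), where x·y is the number of positions in which both x and y have a 1.
|00⟩: (-0.9659 + 0.2588)/2 = -0.3536
|01⟩: (-0.9659 - 0.2588)/2 = -0.6124
|10⟩: (-0.9659 - 0.2588)/2 = -0.6124
|11⟩: (-0.9659 + 0.2588)/2 = -0.3536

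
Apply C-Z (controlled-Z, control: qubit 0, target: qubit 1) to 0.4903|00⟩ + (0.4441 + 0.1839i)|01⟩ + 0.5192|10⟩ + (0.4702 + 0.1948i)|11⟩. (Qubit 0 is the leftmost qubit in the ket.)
0.4903|00⟩ + (0.4441 + 0.1839i)|01⟩ + 0.5192|10⟩ + (-0.4702 - 0.1948i)|11⟩

C-Z leaves the control-|0⟩ kets |00⟩, |01⟩ unchanged and applies Z to qubit 1 on the control-|1⟩ pair (|10⟩, |11⟩).
Z = [[1, 0], [0, -1]].
With a = amp(|10⟩) = 0.5192 and b = amp(|11⟩) = (0.4702 + 0.1948i):
new amp(|10⟩) = (1)·a = 0.5192
new amp(|11⟩) = (-1)·b = (-0.4702 - 0.1948i)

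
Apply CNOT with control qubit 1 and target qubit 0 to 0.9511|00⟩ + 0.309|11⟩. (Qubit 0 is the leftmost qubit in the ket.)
0.9511|00⟩ + 0.309|01⟩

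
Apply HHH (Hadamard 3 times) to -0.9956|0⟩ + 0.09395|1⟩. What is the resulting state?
-0.6376|0⟩ - 0.7704|1⟩

H² = I, so H^3 = H: a single Hadamard. With (a, b) = (-0.9956, 0.09395), H gives ((a + b)/√2, (a − b)/√2) = (-0.6376, -0.7704).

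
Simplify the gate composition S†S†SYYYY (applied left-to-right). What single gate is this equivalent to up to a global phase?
S†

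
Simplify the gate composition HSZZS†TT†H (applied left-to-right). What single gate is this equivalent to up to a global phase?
I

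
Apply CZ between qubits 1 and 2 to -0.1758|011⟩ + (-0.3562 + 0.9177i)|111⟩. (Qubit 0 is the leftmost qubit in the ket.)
0.1758|011⟩ + (0.3562 - 0.9177i)|111⟩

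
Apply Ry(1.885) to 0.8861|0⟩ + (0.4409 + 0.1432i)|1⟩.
(0.1641 - 0.1159i)|0⟩ + (0.976 + 0.08417i)|1⟩

Ry(1.885) = [[cos(θ/2), −sin(θ/2)], [sin(θ/2), cos(θ/2)]]; θ = 1.885, cos(θ/2) ≈ 0.587767, sin(θ/2) ≈ 0.80903.
With a = amp(|0⟩) = 0.8861 and b = amp(|1⟩) = (0.4409 + 0.1432i):
new amp(|0⟩) = (0.587767)·a + (-0.80903)·b = (0.1641 - 0.1159i)
new amp(|1⟩) = (0.80903)·a + (0.587767)·b = (0.976 + 0.08417i)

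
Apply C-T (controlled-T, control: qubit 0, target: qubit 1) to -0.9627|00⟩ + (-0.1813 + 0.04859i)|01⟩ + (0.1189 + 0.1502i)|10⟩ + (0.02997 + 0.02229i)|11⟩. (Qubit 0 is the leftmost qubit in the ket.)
-0.9627|00⟩ + (-0.1813 + 0.04859i)|01⟩ + (0.1189 + 0.1502i)|10⟩ + (0.005431 + 0.03695i)|11⟩

C-T leaves the control-|0⟩ kets |00⟩, |01⟩ unchanged and applies T to qubit 1 on the control-|1⟩ pair (|10⟩, |11⟩).
T = [[1, 0], [0, (1/√2 + (1/√2)i)]].
With a = amp(|10⟩) = (0.1189 + 0.1502i) and b = amp(|11⟩) = (0.02997 + 0.02229i):
new amp(|10⟩) = (1)·a = (0.1189 + 0.1502i)
new amp(|11⟩) = (1/√2 + (1/√2)i)·b = (0.005431 + 0.03695i)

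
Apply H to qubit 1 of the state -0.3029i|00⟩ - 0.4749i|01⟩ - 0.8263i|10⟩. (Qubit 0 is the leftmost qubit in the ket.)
-0.55i|00⟩ + 0.1216i|01⟩ - 0.5843i|10⟩ - 0.5843i|11⟩

H on qubit 1 mixes each pair of kets that differ only in qubit 1: amplitudes (a, b) of (|…0…⟩, |…1…⟩) become ((a + b)/√2, (a − b)/√2). Kets absent from the input have amplitude 0.
(|00⟩, |01⟩): (a, b) = (-0.3029i, -0.4749i) → (-0.55i, 0.1216i)
(|10⟩, |11⟩): (a, b) = (-0.8263i, 0) → (-0.5843i, -0.5843i)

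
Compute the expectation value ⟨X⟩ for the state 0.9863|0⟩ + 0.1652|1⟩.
0.3259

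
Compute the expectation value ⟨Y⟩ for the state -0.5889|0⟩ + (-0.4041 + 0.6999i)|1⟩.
-0.8243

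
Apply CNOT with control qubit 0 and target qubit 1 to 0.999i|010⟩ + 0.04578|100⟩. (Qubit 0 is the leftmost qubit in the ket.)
0.999i|010⟩ + 0.04578|110⟩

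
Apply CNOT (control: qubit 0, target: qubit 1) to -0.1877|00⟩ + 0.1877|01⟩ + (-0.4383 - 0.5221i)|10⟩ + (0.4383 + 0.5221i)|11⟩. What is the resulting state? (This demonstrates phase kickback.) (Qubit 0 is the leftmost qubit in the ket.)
-0.1877|00⟩ + 0.1877|01⟩ + (0.4383 + 0.5221i)|10⟩ + (-0.4383 - 0.5221i)|11⟩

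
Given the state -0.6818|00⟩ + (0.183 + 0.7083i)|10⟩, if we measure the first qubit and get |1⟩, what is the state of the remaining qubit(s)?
(0.2502 + 0.9682i)|0⟩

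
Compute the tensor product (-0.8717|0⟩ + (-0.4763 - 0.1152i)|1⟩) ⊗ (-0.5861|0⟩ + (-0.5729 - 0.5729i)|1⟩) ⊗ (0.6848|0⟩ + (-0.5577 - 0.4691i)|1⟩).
0.3499|000⟩ + (-0.2849 - 0.2397i)|001⟩ + (0.342 + 0.342i)|010⟩ + (-0.04425 - 0.5128i)|011⟩ + (0.1912 + 0.04624i)|100⟩ + (-0.124 - 0.1686i)|101⟩ + (0.1417 + 0.2321i)|110⟩ + (0.04359 - 0.286i)|111⟩

amp(|b₁b₂…⟩) = product of the factor amplitudes for bits b₁, b₂, …; only kets whose every factor amplitude is nonzero survive.
|000⟩: (-0.8717)(-0.5861)(0.6848) = 0.3499
|001⟩: (-0.8717)(-0.5861)(-0.5577 - 0.4691i) = (-0.2849 - 0.2397i)
|010⟩: (-0.8717)(-0.5729 - 0.5729i)(0.6848) = (0.342 + 0.342i)
|011⟩: (-0.8717)(-0.5729 - 0.5729i)(-0.5577 - 0.4691i) = (-0.04425 - 0.5128i)
|100⟩: (-0.4763 - 0.1152i)(-0.5861)(0.6848) = (0.1912 + 0.04624i)
|101⟩: (-0.4763 - 0.1152i)(-0.5861)(-0.5577 - 0.4691i) = (-0.124 - 0.1686i)
|110⟩: (-0.4763 - 0.1152i)(-0.5729 - 0.5729i)(0.6848) = (0.1417 + 0.2321i)
|111⟩: (-0.4763 - 0.1152i)(-0.5729 - 0.5729i)(-0.5577 - 0.4691i) = (0.04359 - 0.286i)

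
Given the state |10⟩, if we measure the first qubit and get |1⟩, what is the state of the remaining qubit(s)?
|0⟩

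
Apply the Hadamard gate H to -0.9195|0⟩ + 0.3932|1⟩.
-0.3722|0⟩ - 0.9282|1⟩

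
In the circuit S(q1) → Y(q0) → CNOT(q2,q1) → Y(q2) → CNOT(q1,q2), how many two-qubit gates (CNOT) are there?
2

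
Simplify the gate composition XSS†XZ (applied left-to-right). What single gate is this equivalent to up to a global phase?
Z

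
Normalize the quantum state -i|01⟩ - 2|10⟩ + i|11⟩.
-(1/√6)i|01⟩ - 0.8165|10⟩ + (1/√6)i|11⟩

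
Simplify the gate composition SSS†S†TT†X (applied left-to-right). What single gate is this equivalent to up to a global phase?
X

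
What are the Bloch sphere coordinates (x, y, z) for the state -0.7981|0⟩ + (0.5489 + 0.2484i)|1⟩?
(-0.8762, -0.3965, 0.274)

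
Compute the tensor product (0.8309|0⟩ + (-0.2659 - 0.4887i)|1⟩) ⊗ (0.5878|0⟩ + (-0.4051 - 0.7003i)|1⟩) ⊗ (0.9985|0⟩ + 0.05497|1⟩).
0.4877|000⟩ + 0.02685|001⟩ + (-0.3361 - 0.581i)|010⟩ + (-0.0185 - 0.03199i)|011⟩ + (-0.1561 - 0.2868i)|100⟩ + (-0.008592 - 0.01579i)|101⟩ + (-0.2342 + 0.3836i)|110⟩ + (-0.01289 + 0.02112i)|111⟩

amp(|b₁b₂…⟩) = product of the factor amplitudes for bits b₁, b₂, …; only kets whose every factor amplitude is nonzero survive.
|000⟩: (0.8309)(0.5878)(0.9985) = 0.4877
|001⟩: (0.8309)(0.5878)(0.05497) = 0.02685
|010⟩: (0.8309)(-0.4051 - 0.7003i)(0.9985) = (-0.3361 - 0.581i)
|011⟩: (0.8309)(-0.4051 - 0.7003i)(0.05497) = (-0.0185 - 0.03199i)
|100⟩: (-0.2659 - 0.4887i)(0.5878)(0.9985) = (-0.1561 - 0.2868i)
|101⟩: (-0.2659 - 0.4887i)(0.5878)(0.05497) = (-0.008592 - 0.01579i)
|110⟩: (-0.2659 - 0.4887i)(-0.4051 - 0.7003i)(0.9985) = (-0.2342 + 0.3836i)
|111⟩: (-0.2659 - 0.4887i)(-0.4051 - 0.7003i)(0.05497) = (-0.01289 + 0.02112i)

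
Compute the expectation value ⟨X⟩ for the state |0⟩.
0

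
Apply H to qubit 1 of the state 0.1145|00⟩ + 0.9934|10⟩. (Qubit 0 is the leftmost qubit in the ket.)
0.08096|00⟩ + 0.08096|01⟩ + 0.7024|10⟩ + 0.7024|11⟩

H on qubit 1 mixes each pair of kets that differ only in qubit 1: amplitudes (a, b) of (|…0…⟩, |…1…⟩) become ((a + b)/√2, (a − b)/√2). Kets absent from the input have amplitude 0.
(|00⟩, |01⟩): (a, b) = (0.1145, 0) → (0.08096, 0.08096)
(|10⟩, |11⟩): (a, b) = (0.9934, 0) → (0.7024, 0.7024)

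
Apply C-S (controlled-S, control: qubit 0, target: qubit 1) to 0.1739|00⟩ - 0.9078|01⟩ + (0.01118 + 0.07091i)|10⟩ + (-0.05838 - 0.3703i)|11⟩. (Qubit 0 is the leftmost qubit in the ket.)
0.1739|00⟩ - 0.9078|01⟩ + (0.01118 + 0.07091i)|10⟩ + (0.3703 - 0.05838i)|11⟩

C-S leaves the control-|0⟩ kets |00⟩, |01⟩ unchanged and applies S to qubit 1 on the control-|1⟩ pair (|10⟩, |11⟩).
S = [[1, 0], [0, i]].
With a = amp(|10⟩) = (0.01118 + 0.07091i) and b = amp(|11⟩) = (-0.05838 - 0.3703i):
new amp(|10⟩) = (1)·a = (0.01118 + 0.07091i)
new amp(|11⟩) = (i)·b = (0.3703 - 0.05838i)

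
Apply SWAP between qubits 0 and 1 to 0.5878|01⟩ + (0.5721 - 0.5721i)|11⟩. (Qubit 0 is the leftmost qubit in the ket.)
0.5878|10⟩ + (0.5721 - 0.5721i)|11⟩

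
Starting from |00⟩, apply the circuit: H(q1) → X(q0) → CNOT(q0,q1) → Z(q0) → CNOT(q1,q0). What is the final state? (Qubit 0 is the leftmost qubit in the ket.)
-1/√2|01⟩ - 1/√2|10⟩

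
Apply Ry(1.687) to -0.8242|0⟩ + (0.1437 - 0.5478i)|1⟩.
(-0.6553 + 0.4092i)|0⟩ + (-0.5201 - 0.3642i)|1⟩

Ry(1.687) = [[cos(θ/2), −sin(θ/2)], [sin(θ/2), cos(θ/2)]]; θ = 1.687, cos(θ/2) ≈ 0.664852, sin(θ/2) ≈ 0.746975.
With a = amp(|0⟩) = -0.8242 and b = amp(|1⟩) = (0.1437 - 0.5478i):
new amp(|0⟩) = (0.664852)·a + (-0.746975)·b = (-0.6553 + 0.4092i)
new amp(|1⟩) = (0.746975)·a + (0.664852)·b = (-0.5201 - 0.3642i)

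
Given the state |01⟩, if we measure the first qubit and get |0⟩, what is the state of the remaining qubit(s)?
|1⟩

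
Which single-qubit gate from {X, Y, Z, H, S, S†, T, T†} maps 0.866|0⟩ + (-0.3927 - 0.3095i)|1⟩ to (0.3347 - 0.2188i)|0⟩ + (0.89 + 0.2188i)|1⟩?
H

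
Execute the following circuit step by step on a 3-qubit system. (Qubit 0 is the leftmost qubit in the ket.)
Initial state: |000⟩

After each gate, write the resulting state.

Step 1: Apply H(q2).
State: 1/√2|000⟩ + 1/√2|001⟩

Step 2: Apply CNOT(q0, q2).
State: 1/√2|000⟩ + 1/√2|001⟩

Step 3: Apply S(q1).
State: 1/√2|000⟩ + 1/√2|001⟩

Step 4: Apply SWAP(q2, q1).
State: 1/√2|000⟩ + 1/√2|010⟩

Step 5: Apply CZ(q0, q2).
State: 1/√2|000⟩ + 1/√2|010⟩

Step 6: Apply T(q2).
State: 1/√2|000⟩ + 1/√2|010⟩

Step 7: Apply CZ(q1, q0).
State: 1/√2|000⟩ + 1/√2|010⟩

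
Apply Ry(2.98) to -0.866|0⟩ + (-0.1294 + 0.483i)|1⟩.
(0.05908 - 0.4814i)|0⟩ + (-0.8736 + 0.03898i)|1⟩

Ry(2.98) = [[cos(θ/2), −sin(θ/2)], [sin(θ/2), cos(θ/2)]]; θ = 2.98, cos(θ/2) ≈ 0.0807084, sin(θ/2) ≈ 0.996738.
With a = amp(|0⟩) = -0.866 and b = amp(|1⟩) = (-0.1294 + 0.483i):
new amp(|0⟩) = (0.0807084)·a + (-0.996738)·b = (0.05908 - 0.4814i)
new amp(|1⟩) = (0.996738)·a + (0.0807084)·b = (-0.8736 + 0.03898i)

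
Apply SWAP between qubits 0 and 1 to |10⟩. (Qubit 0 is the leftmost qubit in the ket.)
|01⟩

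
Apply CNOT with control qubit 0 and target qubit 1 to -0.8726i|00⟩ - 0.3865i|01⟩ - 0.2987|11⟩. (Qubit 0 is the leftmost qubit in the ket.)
-0.8726i|00⟩ - 0.3865i|01⟩ - 0.2987|10⟩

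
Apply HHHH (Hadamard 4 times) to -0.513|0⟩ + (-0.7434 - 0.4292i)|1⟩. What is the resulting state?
-0.513|0⟩ + (-0.7434 - 0.4292i)|1⟩

H² = I, so an even number of Hadamards cancels: H^4 = I and the state is unchanged.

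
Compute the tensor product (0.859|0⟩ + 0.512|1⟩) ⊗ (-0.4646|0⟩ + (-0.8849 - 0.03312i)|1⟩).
-0.3991|00⟩ + (-0.7601 - 0.02845i)|01⟩ - 0.2379|10⟩ + (-0.4531 - 0.01696i)|11⟩

amp(|b₁b₂…⟩) = product of the factor amplitudes for bits b₁, b₂, …; only kets whose every factor amplitude is nonzero survive.
|00⟩: (0.859)(-0.4646) = -0.3991
|01⟩: (0.859)(-0.8849 - 0.03312i) = (-0.7601 - 0.02845i)
|10⟩: (0.512)(-0.4646) = -0.2379
|11⟩: (0.512)(-0.8849 - 0.03312i) = (-0.4531 - 0.01696i)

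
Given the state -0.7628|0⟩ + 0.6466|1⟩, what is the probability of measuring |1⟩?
0.4181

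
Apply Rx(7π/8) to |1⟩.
-0.9808i|0⟩ + 0.1951|1⟩

Rx(7π/8) = [[cos(θ/2), −i·sin(θ/2)], [−i·sin(θ/2), cos(θ/2)]]; θ = 7π/8, cos(θ/2) ≈ 0.19509, sin(θ/2) ≈ 0.980785.
With a = amp(|0⟩) = 0 and b = amp(|1⟩) = 1:
new amp(|0⟩) = (0.19509)·a + (-0.980785i)·b = -0.9808i
new amp(|1⟩) = (-0.980785i)·a + (0.19509)·b = 0.1951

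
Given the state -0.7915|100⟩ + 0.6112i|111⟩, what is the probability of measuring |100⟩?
0.6265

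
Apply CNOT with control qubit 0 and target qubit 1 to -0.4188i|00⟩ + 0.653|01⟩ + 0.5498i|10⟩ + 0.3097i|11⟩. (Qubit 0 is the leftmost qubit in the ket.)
-0.4188i|00⟩ + 0.653|01⟩ + 0.3097i|10⟩ + 0.5498i|11⟩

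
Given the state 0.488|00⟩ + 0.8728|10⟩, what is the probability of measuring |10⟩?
0.7618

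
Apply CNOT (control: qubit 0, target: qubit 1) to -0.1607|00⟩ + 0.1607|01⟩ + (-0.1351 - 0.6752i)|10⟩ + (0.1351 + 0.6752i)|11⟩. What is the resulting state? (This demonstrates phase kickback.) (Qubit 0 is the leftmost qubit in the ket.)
-0.1607|00⟩ + 0.1607|01⟩ + (0.1351 + 0.6752i)|10⟩ + (-0.1351 - 0.6752i)|11⟩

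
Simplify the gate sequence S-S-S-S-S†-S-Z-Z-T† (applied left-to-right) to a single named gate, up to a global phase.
T†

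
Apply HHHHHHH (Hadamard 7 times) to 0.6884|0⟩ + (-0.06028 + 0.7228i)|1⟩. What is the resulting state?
(0.4441 + 0.5111i)|0⟩ + (0.5294 - 0.5111i)|1⟩

H² = I, so H^7 = H: a single Hadamard. With (a, b) = (0.6884, (-0.06028 + 0.7228i)), H gives ((a + b)/√2, (a − b)/√2) = ((0.4441 + 0.5111i), (0.5294 - 0.5111i)).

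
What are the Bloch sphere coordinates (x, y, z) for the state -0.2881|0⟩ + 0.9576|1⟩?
(-0.5518, 0, -0.834)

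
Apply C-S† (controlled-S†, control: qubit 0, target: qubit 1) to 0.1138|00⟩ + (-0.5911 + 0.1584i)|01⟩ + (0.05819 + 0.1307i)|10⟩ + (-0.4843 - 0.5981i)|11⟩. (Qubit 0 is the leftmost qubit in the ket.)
0.1138|00⟩ + (-0.5911 + 0.1584i)|01⟩ + (0.05819 + 0.1307i)|10⟩ + (-0.5981 + 0.4843i)|11⟩

C-S† leaves the control-|0⟩ kets |00⟩, |01⟩ unchanged and applies S† to qubit 1 on the control-|1⟩ pair (|10⟩, |11⟩).
S† = [[1, 0], [0, -i]].
With a = amp(|10⟩) = (0.05819 + 0.1307i) and b = amp(|11⟩) = (-0.4843 - 0.5981i):
new amp(|10⟩) = (1)·a = (0.05819 + 0.1307i)
new amp(|11⟩) = (-i)·b = (-0.5981 + 0.4843i)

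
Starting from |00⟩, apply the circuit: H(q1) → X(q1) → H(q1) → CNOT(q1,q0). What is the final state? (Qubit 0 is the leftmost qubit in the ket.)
|00⟩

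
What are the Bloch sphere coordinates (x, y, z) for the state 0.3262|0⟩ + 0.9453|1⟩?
(0.6167, 0, -0.7872)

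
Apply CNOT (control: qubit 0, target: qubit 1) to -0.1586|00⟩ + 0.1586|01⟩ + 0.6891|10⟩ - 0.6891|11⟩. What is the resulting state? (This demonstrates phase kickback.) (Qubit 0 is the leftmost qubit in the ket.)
-0.1586|00⟩ + 0.1586|01⟩ - 0.6891|10⟩ + 0.6891|11⟩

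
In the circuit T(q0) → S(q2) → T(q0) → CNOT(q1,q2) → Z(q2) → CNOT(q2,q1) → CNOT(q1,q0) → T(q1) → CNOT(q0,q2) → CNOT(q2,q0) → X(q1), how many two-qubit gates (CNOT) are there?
5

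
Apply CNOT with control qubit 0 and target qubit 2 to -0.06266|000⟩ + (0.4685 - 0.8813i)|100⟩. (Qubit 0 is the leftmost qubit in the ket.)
-0.06266|000⟩ + (0.4685 - 0.8813i)|101⟩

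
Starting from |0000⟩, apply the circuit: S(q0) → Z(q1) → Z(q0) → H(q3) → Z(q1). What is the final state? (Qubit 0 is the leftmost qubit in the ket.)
1/√2|0000⟩ + 1/√2|0001⟩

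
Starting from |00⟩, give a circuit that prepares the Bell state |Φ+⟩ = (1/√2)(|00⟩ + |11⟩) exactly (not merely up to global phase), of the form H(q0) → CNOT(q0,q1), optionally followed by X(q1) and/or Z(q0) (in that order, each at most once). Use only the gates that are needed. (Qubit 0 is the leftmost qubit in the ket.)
H(q0) → CNOT(q0,q1)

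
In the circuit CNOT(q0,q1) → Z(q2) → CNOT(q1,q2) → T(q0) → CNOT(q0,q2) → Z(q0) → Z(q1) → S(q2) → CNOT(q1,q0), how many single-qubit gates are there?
5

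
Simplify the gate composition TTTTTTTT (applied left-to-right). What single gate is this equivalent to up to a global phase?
I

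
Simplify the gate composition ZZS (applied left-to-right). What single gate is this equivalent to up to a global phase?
S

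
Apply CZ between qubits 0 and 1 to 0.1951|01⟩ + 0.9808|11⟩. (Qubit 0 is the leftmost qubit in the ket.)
0.1951|01⟩ - 0.9808|11⟩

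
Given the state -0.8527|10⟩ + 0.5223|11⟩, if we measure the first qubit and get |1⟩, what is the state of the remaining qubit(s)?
-0.8527|0⟩ + 0.5223|1⟩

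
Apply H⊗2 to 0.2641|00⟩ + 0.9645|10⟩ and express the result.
0.6143|00⟩ + 0.6143|01⟩ - 0.3502|10⟩ - 0.3502|11⟩

H⊗2 gives amp(|y⟩) = (1/2) Σ_x (−1)^(x·y) amp(|x⟩), where x·y is the number of positions in which both x and y have a 1.
|00⟩: (0.2641 + 0.9645)/2 = 0.6143
|01⟩: (0.2641 + 0.9645)/2 = 0.6143
|10⟩: (0.2641 - 0.9645)/2 = -0.3502
|11⟩: (0.2641 - 0.9645)/2 = -0.3502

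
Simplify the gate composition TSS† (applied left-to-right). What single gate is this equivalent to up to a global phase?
T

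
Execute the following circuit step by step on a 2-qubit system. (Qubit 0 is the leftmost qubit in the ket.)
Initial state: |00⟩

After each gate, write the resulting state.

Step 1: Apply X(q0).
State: |10⟩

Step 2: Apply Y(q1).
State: i|11⟩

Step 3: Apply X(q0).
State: i|01⟩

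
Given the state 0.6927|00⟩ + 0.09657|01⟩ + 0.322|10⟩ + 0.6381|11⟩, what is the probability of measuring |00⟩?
0.4798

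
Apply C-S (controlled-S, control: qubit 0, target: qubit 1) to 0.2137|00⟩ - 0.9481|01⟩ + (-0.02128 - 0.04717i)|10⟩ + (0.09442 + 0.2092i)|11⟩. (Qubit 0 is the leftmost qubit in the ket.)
0.2137|00⟩ - 0.9481|01⟩ + (-0.02128 - 0.04717i)|10⟩ + (-0.2092 + 0.09442i)|11⟩

C-S leaves the control-|0⟩ kets |00⟩, |01⟩ unchanged and applies S to qubit 1 on the control-|1⟩ pair (|10⟩, |11⟩).
S = [[1, 0], [0, i]].
With a = amp(|10⟩) = (-0.02128 - 0.04717i) and b = amp(|11⟩) = (0.09442 + 0.2092i):
new amp(|10⟩) = (1)·a = (-0.02128 - 0.04717i)
new amp(|11⟩) = (i)·b = (-0.2092 + 0.09442i)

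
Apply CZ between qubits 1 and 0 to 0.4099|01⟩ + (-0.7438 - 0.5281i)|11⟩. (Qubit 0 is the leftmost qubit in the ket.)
0.4099|01⟩ + (0.7438 + 0.5281i)|11⟩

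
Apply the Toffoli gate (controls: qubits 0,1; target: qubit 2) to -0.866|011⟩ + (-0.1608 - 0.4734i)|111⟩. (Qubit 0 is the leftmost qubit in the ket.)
-0.866|011⟩ + (-0.1608 - 0.4734i)|110⟩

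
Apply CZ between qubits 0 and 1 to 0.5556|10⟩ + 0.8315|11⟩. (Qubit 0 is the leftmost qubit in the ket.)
0.5556|10⟩ - 0.8315|11⟩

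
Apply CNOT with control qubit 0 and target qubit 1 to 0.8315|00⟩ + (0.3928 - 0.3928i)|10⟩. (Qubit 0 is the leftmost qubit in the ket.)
0.8315|00⟩ + (0.3928 - 0.3928i)|11⟩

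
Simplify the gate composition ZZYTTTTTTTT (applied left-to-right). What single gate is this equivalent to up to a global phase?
Y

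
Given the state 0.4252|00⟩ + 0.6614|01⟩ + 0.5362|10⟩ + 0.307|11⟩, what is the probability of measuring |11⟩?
0.09425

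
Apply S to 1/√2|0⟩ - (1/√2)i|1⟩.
1/√2|0⟩ + 1/√2|1⟩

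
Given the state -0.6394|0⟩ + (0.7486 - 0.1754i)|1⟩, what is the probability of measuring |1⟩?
0.5912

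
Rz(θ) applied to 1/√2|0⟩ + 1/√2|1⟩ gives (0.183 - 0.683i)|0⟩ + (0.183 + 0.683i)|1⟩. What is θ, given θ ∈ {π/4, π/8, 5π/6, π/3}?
5π/6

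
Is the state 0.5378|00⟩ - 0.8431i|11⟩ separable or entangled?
Entangled

Writing the state as a|00⟩ + b|01⟩ + c|10⟩ + d|11⟩, it is a product state iff ad − bc = 0.
Here (a, b, c, d) = (0.5378, 0, 0, -0.8431i): ad − bc = (0.5378)(-0.8431i) − (0)(0) = -0.4534i ≠ 0, so the state is entangled.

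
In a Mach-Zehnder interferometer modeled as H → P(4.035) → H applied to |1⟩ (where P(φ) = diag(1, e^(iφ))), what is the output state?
(0.8134 + 0.3896i)|0⟩ + (0.1866 - 0.3896i)|1⟩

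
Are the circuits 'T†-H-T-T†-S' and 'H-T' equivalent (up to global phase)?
No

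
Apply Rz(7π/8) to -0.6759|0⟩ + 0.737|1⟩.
(-0.1319 + 0.6629i)|0⟩ + (0.1438 + 0.7228i)|1⟩

Rz(7π/8) = [[e^(−iθ/2), 0], [0, e^(iθ/2)]] with e^(±iθ/2) = cos(θ/2) ± i·sin(θ/2); θ = 7π/8, cos(θ/2) ≈ 0.19509, sin(θ/2) ≈ 0.980785.
With a = amp(|0⟩) = -0.6759 and b = amp(|1⟩) = 0.737:
new amp(|0⟩) = (0.19509 - 0.980785i)·a = (-0.1319 + 0.6629i)
new amp(|1⟩) = (0.19509 + 0.980785i)·b = (0.1438 + 0.7228i)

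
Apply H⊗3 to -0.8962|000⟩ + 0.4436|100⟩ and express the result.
-0.16|000⟩ - 0.16|001⟩ - 0.16|010⟩ - 0.16|011⟩ - 0.4737|100⟩ - 0.4737|101⟩ - 0.4737|110⟩ - 0.4737|111⟩

H⊗3 gives amp(|y⟩) = (1/2√2) Σ_x (−1)^(x·y) amp(|x⟩), where x·y is the number of positions in which both x and y have a 1.
|000⟩: (-0.8962 + 0.4436)/(2√2) = -0.16
|001⟩: (-0.8962 + 0.4436)/(2√2) = -0.16
|010⟩: (-0.8962 + 0.4436)/(2√2) = -0.16
|011⟩: (-0.8962 + 0.4436)/(2√2) = -0.16
|100⟩: (-0.8962 - 0.4436)/(2√2) = -0.4737
|101⟩: (-0.8962 - 0.4436)/(2√2) = -0.4737
|110⟩: (-0.8962 - 0.4436)/(2√2) = -0.4737
|111⟩: (-0.8962 - 0.4436)/(2√2) = -0.4737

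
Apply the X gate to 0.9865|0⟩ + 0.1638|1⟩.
0.1638|0⟩ + 0.9865|1⟩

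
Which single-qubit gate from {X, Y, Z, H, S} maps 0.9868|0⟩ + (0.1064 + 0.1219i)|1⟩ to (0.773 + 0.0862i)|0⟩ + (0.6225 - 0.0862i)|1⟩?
H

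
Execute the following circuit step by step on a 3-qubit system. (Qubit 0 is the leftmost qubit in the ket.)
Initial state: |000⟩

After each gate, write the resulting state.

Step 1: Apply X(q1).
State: |010⟩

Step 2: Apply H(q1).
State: 1/√2|000⟩ - 1/√2|010⟩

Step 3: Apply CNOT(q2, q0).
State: 1/√2|000⟩ - 1/√2|010⟩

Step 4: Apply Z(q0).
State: 1/√2|000⟩ - 1/√2|010⟩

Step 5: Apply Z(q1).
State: 1/√2|000⟩ + 1/√2|010⟩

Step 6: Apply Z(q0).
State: 1/√2|000⟩ + 1/√2|010⟩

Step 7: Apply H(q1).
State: |000⟩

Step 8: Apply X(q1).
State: |010⟩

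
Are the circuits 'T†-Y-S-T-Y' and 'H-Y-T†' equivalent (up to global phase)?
No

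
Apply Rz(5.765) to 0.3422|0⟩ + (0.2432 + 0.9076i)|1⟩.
(-0.3308 - 0.08767i)|0⟩ + (-0.4676 - 0.815i)|1⟩

Rz(5.765) = [[e^(−iθ/2), 0], [0, e^(iθ/2)]] with e^(±iθ/2) = cos(θ/2) ± i·sin(θ/2); θ = 5.765, cos(θ/2) ≈ -0.966623, sin(θ/2) ≈ 0.256204.
With a = amp(|0⟩) = 0.3422 and b = amp(|1⟩) = (0.2432 + 0.9076i):
new amp(|0⟩) = (-0.966623 - 0.256204i)·a = (-0.3308 - 0.08767i)
new amp(|1⟩) = (-0.966623 + 0.256204i)·b = (-0.4676 - 0.815i)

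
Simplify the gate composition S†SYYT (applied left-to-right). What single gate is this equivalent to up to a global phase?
T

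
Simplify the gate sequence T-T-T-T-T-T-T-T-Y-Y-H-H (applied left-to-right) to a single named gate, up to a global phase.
I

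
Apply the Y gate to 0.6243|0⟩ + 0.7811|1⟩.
-0.7811i|0⟩ + 0.6243i|1⟩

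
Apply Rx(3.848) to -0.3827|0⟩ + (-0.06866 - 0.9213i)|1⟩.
(-0.732 + 0.06442i)|0⟩ + (0.02375 + 0.6778i)|1⟩

Rx(3.848) = [[cos(θ/2), −i·sin(θ/2)], [−i·sin(θ/2), cos(θ/2)]]; θ = 3.848, cos(θ/2) ≈ -0.345905, sin(θ/2) ≈ 0.938269.
With a = amp(|0⟩) = -0.3827 and b = amp(|1⟩) = (-0.06866 - 0.9213i):
new amp(|0⟩) = (-0.345905)·a + (-0.938269i)·b = (-0.732 + 0.06442i)
new amp(|1⟩) = (-0.938269i)·a + (-0.345905)·b = (0.02375 + 0.6778i)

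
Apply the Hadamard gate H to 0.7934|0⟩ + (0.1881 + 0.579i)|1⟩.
(0.694 + 0.4094i)|0⟩ + (0.428 - 0.4094i)|1⟩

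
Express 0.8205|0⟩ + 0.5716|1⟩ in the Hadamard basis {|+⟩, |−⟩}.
0.9844|+⟩ + 0.176|−⟩

With |ψ⟩ = α|0⟩ + β|1⟩, the Hadamard-basis coefficients are ⟨+|ψ⟩ = (α + β)/√2 and ⟨−|ψ⟩ = (α − β)/√2.
Here α = 0.8205, β = 0.5716: (α + β)/√2 = 0.9844, (α − β)/√2 = 0.176.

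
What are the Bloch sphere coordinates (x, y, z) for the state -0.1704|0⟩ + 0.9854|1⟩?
(-0.3358, 0, -0.942)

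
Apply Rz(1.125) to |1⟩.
(0.8459 + 0.5333i)|1⟩

Rz(1.125) = [[e^(−iθ/2), 0], [0, e^(iθ/2)]] with e^(±iθ/2) = cos(θ/2) ± i·sin(θ/2); θ = 1.125, cos(θ/2) ≈ 0.845924, sin(θ/2) ≈ 0.533303.
With a = amp(|0⟩) = 0 and b = amp(|1⟩) = 1:
new amp(|0⟩) = (0.845924 - 0.533303i)·a = 0
new amp(|1⟩) = (0.845924 + 0.533303i)·b = (0.8459 + 0.5333i)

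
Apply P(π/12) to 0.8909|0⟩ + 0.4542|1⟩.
0.8909|0⟩ + (0.4387 + 0.1176i)|1⟩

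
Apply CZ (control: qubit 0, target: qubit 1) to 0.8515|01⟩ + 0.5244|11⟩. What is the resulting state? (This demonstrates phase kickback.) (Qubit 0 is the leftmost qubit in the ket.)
0.8515|01⟩ - 0.5244|11⟩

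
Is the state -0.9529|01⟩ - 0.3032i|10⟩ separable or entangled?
Entangled

Writing the state as a|00⟩ + b|01⟩ + c|10⟩ + d|11⟩, it is a product state iff ad − bc = 0.
Here (a, b, c, d) = (0, -0.9529, -0.3032i, 0): ad − bc = (0)(0) − (-0.9529)(-0.3032i) = -0.2889i ≠ 0, so the state is entangled.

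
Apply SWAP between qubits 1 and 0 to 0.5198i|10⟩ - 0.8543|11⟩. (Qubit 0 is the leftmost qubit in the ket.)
0.5198i|01⟩ - 0.8543|11⟩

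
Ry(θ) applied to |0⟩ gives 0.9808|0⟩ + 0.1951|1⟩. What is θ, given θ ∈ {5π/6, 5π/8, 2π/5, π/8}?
π/8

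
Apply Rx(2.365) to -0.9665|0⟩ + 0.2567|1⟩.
(-0.3659 - 0.2376i)|0⟩ + (0.09719 + 0.8945i)|1⟩

Rx(2.365) = [[cos(θ/2), −i·sin(θ/2)], [−i·sin(θ/2), cos(θ/2)]]; θ = 2.365, cos(θ/2) ≈ 0.378612, sin(θ/2) ≈ 0.925555.
With a = amp(|0⟩) = -0.9665 and b = amp(|1⟩) = 0.2567:
new amp(|0⟩) = (0.378612)·a + (-0.925555i)·b = (-0.3659 - 0.2376i)
new amp(|1⟩) = (-0.925555i)·a + (0.378612)·b = (0.09719 + 0.8945i)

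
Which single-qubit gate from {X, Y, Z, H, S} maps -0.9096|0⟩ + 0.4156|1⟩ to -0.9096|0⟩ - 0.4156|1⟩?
Z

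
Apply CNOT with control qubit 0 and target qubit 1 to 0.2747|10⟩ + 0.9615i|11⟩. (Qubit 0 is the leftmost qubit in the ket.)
0.9615i|10⟩ + 0.2747|11⟩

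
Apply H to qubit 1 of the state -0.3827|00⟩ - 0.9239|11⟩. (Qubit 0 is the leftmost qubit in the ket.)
-0.2706|00⟩ - 0.2706|01⟩ - 0.6533|10⟩ + 0.6533|11⟩

H on qubit 1 mixes each pair of kets that differ only in qubit 1: amplitudes (a, b) of (|…0…⟩, |…1…⟩) become ((a + b)/√2, (a − b)/√2). Kets absent from the input have amplitude 0.
(|00⟩, |01⟩): (a, b) = (-0.3827, 0) → (-0.2706, -0.2706)
(|10⟩, |11⟩): (a, b) = (0, -0.9239) → (-0.6533, 0.6533)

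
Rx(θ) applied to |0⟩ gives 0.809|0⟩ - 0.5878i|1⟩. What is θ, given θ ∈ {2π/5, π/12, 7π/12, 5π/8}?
2π/5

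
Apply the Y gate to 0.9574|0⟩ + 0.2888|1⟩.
-0.2888i|0⟩ + 0.9574i|1⟩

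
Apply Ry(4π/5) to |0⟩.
0.309|0⟩ + 0.9511|1⟩

Ry(4π/5) = [[cos(θ/2), −sin(θ/2)], [sin(θ/2), cos(θ/2)]]; θ = 4π/5, cos(θ/2) ≈ 0.309017, sin(θ/2) ≈ 0.951057.
With a = amp(|0⟩) = 1 and b = amp(|1⟩) = 0:
new amp(|0⟩) = (0.309017)·a + (-0.951057)·b = 0.309
new amp(|1⟩) = (0.951057)·a + (0.309017)·b = 0.9511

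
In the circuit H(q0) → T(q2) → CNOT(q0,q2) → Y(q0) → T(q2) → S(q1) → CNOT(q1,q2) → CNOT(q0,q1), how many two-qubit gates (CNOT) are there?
3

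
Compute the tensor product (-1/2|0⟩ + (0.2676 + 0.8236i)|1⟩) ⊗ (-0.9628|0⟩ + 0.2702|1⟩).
0.4814|00⟩ - 0.1351|01⟩ + (-0.2576 - 0.793i)|10⟩ + (0.07231 + 0.2225i)|11⟩

amp(|b₁b₂…⟩) = product of the factor amplitudes for bits b₁, b₂, …; only kets whose every factor amplitude is nonzero survive.
|00⟩: (-1/2)(-0.9628) = 0.4814
|01⟩: (-1/2)(0.2702) = -0.1351
|10⟩: (0.2676 + 0.8236i)(-0.9628) = (-0.2576 - 0.793i)
|11⟩: (0.2676 + 0.8236i)(0.2702) = (0.07231 + 0.2225i)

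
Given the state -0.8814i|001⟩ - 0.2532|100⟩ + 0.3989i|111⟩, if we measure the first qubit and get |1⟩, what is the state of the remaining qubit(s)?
-0.5359|00⟩ + 0.8443i|11⟩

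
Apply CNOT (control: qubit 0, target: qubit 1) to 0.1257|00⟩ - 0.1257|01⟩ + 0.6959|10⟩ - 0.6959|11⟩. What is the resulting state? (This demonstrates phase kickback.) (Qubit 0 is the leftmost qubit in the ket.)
0.1257|00⟩ - 0.1257|01⟩ - 0.6959|10⟩ + 0.6959|11⟩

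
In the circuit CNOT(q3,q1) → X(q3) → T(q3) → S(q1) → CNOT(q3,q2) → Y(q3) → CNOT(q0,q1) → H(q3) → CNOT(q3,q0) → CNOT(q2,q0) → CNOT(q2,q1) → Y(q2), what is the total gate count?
12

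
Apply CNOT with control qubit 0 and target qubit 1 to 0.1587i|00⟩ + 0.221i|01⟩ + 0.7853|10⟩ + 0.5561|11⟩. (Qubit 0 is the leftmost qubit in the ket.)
0.1587i|00⟩ + 0.221i|01⟩ + 0.5561|10⟩ + 0.7853|11⟩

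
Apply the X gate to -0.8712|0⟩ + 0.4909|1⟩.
0.4909|0⟩ - 0.8712|1⟩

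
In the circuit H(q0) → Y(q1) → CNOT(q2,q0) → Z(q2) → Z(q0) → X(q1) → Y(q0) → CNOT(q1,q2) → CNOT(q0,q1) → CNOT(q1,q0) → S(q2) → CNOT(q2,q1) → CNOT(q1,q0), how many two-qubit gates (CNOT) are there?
6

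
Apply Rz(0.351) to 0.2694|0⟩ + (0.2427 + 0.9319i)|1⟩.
(0.2653 - 0.04704i)|0⟩ + (0.07626 + 0.96i)|1⟩

Rz(0.351) = [[e^(−iθ/2), 0], [0, e^(iθ/2)]] with e^(±iθ/2) = cos(θ/2) ± i·sin(θ/2); θ = 0.351, cos(θ/2) ≈ 0.984639, sin(θ/2) ≈ 0.1746.
With a = amp(|0⟩) = 0.2694 and b = amp(|1⟩) = (0.2427 + 0.9319i):
new amp(|0⟩) = (0.984639 - 0.1746i)·a = (0.2653 - 0.04704i)
new amp(|1⟩) = (0.984639 + 0.1746i)·b = (0.07626 + 0.96i)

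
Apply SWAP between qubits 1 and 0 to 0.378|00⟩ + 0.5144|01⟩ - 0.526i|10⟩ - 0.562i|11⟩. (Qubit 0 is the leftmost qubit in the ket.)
0.378|00⟩ - 0.526i|01⟩ + 0.5144|10⟩ - 0.562i|11⟩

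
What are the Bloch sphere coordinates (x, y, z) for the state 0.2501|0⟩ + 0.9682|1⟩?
(0.4843, 0, -0.8749)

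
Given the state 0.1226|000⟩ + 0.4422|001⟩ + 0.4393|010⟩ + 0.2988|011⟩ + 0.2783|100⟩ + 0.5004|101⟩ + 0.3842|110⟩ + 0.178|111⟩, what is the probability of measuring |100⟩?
0.07745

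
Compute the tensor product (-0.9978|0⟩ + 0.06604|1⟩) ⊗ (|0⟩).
-0.9978|00⟩ + 0.06604|10⟩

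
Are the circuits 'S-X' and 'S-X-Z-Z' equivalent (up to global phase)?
Yes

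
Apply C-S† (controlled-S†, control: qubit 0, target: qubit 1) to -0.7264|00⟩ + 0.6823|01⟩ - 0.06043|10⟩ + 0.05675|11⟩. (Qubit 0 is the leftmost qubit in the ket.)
-0.7264|00⟩ + 0.6823|01⟩ - 0.06043|10⟩ - 0.05675i|11⟩

C-S† leaves the control-|0⟩ kets |00⟩, |01⟩ unchanged and applies S† to qubit 1 on the control-|1⟩ pair (|10⟩, |11⟩).
S† = [[1, 0], [0, -i]].
With a = amp(|10⟩) = -0.06043 and b = amp(|11⟩) = 0.05675:
new amp(|10⟩) = (1)·a = -0.06043
new amp(|11⟩) = (-i)·b = -0.05675i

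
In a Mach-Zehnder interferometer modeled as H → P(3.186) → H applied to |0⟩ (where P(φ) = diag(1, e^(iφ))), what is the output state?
(0.0004929 - 0.0222i)|0⟩ + (0.9995 + 0.0222i)|1⟩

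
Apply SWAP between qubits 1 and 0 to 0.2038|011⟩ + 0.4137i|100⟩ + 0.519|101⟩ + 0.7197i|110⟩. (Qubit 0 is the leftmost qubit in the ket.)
0.4137i|010⟩ + 0.519|011⟩ + 0.2038|101⟩ + 0.7197i|110⟩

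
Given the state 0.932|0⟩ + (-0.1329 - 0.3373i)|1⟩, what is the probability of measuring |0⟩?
0.8686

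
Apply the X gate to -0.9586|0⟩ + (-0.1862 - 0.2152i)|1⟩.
(-0.1862 - 0.2152i)|0⟩ - 0.9586|1⟩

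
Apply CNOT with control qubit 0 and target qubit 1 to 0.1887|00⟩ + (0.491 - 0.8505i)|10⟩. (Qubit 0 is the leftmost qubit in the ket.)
0.1887|00⟩ + (0.491 - 0.8505i)|11⟩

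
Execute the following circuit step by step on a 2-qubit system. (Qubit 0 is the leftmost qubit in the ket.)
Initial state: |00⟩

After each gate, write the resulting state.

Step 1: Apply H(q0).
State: 1/√2|00⟩ + 1/√2|10⟩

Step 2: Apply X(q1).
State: 1/√2|01⟩ + 1/√2|11⟩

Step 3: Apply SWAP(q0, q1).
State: 1/√2|10⟩ + 1/√2|11⟩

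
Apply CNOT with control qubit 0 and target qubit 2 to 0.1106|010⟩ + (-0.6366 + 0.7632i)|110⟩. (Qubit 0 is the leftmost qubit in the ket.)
0.1106|010⟩ + (-0.6366 + 0.7632i)|111⟩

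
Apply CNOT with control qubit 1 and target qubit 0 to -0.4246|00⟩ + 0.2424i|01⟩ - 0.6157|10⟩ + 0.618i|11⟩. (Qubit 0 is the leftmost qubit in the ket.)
-0.4246|00⟩ + 0.618i|01⟩ - 0.6157|10⟩ + 0.2424i|11⟩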